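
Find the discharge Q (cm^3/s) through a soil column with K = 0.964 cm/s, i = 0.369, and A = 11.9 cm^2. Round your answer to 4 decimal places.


Step 1: Apply Darcy's law: Q = K * i * A
Step 2: Q = 0.964 * 0.369 * 11.9
Step 3: Q = 4.233 cm^3/s

4.233


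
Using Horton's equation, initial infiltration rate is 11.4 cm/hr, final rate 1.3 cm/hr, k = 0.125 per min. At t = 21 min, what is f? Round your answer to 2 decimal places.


Step 1: f = fc + (f0 - fc) * exp(-k * t)
Step 2: exp(-0.125 * 21) = 0.07244
Step 3: f = 1.3 + (11.4 - 1.3) * 0.07244
Step 4: f = 1.3 + 10.1 * 0.07244
Step 5: f = 2.03 cm/hr

2.03


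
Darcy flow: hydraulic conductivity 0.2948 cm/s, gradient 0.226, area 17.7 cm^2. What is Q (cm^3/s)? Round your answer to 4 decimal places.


Step 1: Apply Darcy's law: Q = K * i * A
Step 2: Q = 0.2948 * 0.226 * 17.7
Step 3: Q = 1.1793 cm^3/s

1.1793


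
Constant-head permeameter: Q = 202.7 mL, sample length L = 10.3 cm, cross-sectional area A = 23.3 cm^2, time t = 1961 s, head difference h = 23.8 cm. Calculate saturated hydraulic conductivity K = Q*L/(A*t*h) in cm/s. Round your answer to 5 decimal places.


Step 1: K = Q * L / (A * t * h)
Step 2: Numerator = 202.7 * 10.3 = 2087.81
Step 3: Denominator = 23.3 * 1961 * 23.8 = 1087452.94
Step 4: K = 2087.81 / 1087452.94 = 0.00192 cm/s

0.00192


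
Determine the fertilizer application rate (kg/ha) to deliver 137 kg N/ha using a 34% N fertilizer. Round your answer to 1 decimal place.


Step 1: Fertilizer rate = target N / (N content / 100)
Step 2: Rate = 137 / (34 / 100)
Step 3: Rate = 137 / 0.34
Step 4: Rate = 402.9 kg/ha

402.9


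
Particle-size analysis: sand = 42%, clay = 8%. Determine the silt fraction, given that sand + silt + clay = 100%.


Step 1: sand + silt + clay = 100%
Step 2: silt = 100 - sand - clay
Step 3: silt = 100 - 42 - 8
Step 4: silt = 50%

50


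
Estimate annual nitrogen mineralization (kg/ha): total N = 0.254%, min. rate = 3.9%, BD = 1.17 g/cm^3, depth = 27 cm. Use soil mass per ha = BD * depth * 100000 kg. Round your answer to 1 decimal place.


Step 1: Soil mass per ha = BD * depth * 100000 = 1.17 * 27 * 100000 = 3159000 kg
Step 2: Total N pool = soil mass * N%/100 = 3159000 * 0.254/100 = 8023.86 kg/ha
Step 3: N mineralized = N pool * rate%/100 = 8023.86 * 3.9/100 = 312.9 kg/ha/yr

312.9


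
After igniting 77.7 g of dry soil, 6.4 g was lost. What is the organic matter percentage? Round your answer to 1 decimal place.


Step 1: OM% = 100 * LOI / sample mass
Step 2: OM = 100 * 6.4 / 77.7
Step 3: OM = 8.2%

8.2


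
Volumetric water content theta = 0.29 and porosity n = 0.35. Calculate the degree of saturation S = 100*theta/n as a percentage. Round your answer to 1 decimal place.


Step 1: S = 100 * theta_v / n
Step 2: S = 100 * 0.29 / 0.35
Step 3: S = 82.9%

82.9


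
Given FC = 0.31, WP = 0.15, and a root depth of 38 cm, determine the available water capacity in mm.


Step 1: Available water = (FC - WP) * depth * 10
Step 2: AW = (0.31 - 0.15) * 38 * 10
Step 3: AW = 0.16 * 38 * 10
Step 4: AW = 60.8 mm

60.8


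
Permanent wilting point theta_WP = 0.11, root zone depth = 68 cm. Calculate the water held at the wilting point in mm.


Step 1: Water (mm) = theta_WP * depth * 10
Step 2: Water = 0.11 * 68 * 10
Step 3: Water = 74.8 mm

74.8


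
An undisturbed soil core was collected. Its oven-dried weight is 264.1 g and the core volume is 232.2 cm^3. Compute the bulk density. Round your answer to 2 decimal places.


Step 1: Identify the formula: BD = dry mass / volume
Step 2: Substitute values: BD = 264.1 / 232.2
Step 3: BD = 1.14 g/cm^3

1.14


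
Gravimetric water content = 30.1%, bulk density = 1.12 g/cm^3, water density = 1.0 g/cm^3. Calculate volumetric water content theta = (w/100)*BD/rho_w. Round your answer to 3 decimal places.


Step 1: theta = (w / 100) * BD / rho_w
Step 2: theta = (30.1 / 100) * 1.12 / 1.0
Step 3: theta = 0.301 * 1.12
Step 4: theta = 0.337

0.337


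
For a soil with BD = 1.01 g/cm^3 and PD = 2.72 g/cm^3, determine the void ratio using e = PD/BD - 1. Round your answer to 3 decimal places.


Step 1: e = PD / BD - 1
Step 2: e = 2.72 / 1.01 - 1
Step 3: e = 2.69307 - 1
Step 4: e = 1.693

1.693


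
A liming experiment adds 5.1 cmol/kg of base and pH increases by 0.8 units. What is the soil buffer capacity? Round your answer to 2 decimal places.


Step 1: BC = change in base / change in pH
Step 2: BC = 5.1 / 0.8
Step 3: BC = 6.38 cmol/(kg*pH unit)

6.38


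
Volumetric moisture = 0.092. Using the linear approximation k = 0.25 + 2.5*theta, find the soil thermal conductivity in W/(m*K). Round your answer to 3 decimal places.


Step 1: k = 0.25 + 2.5 * theta
Step 2: k = 0.25 + 2.5 * 0.092
Step 3: k = 0.25 + 0.23
Step 4: k = 0.48 W/(m*K)

0.48


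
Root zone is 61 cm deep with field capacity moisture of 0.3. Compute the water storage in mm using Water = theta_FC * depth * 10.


Step 1: Water (mm) = theta_FC * depth (cm) * 10
Step 2: Water = 0.3 * 61 * 10
Step 3: Water = 183.0 mm

183.0


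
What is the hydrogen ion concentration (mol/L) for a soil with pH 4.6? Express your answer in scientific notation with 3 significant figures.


Step 1: [H+] = 10^(-pH)
Step 2: [H+] = 10^(-4.6)
Step 3: [H+] = 2.51e-05 mol/L

2.51e-05


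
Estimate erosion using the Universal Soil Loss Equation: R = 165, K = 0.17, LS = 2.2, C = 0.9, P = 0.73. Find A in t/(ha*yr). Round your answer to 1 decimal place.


Step 1: A = R * K * LS * C * P
Step 2: R * K = 165 * 0.17 = 28.05
Step 3: (R*K) * LS = 28.05 * 2.2 = 61.71
Step 4: * C * P = 61.71 * 0.9 * 0.73 = 40.5
Step 5: A = 40.5 t/(ha*yr)

40.5


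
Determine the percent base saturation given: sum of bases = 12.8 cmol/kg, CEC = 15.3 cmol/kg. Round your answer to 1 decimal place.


Step 1: BS = 100 * (sum of bases) / CEC
Step 2: BS = 100 * 12.8 / 15.3
Step 3: BS = 83.7%

83.7


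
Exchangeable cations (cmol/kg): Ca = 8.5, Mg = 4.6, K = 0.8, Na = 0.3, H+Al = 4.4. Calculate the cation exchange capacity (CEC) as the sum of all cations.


Step 1: CEC = Ca + Mg + K + Na + (H+Al)
Step 2: CEC = 8.5 + 4.6 + 0.8 + 0.3 + 4.4
Step 3: CEC = 18.6 cmol/kg

18.6


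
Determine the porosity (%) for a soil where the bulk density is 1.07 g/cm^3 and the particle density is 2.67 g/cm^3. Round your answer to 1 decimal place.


Step 1: Formula: n = 100 * (1 - BD / PD)
Step 2: n = 100 * (1 - 1.07 / 2.67)
Step 3: n = 100 * (1 - 0.40075)
Step 4: n = 59.9%

59.9


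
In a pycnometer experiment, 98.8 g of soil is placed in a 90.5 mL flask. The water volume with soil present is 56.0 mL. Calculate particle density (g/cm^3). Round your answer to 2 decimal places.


Step 1: Volume of solids = flask volume - water volume with soil
Step 2: V_solids = 90.5 - 56.0 = 34.5 mL
Step 3: Particle density = mass / V_solids = 98.8 / 34.5 = 2.86 g/cm^3

2.86


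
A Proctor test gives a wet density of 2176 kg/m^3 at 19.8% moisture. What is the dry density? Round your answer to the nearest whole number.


Step 1: Dry density = wet density / (1 + w/100)
Step 2: Dry density = 2176 / (1 + 19.8/100)
Step 3: Dry density = 2176 / 1.198
Step 4: Dry density = 1816 kg/m^3

1816


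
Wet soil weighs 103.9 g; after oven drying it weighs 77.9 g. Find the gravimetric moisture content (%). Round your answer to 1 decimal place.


Step 1: Water mass = wet - dry = 103.9 - 77.9 = 26.0 g
Step 2: w = 100 * water mass / dry mass
Step 3: w = 100 * 26.0 / 77.9 = 33.4%

33.4


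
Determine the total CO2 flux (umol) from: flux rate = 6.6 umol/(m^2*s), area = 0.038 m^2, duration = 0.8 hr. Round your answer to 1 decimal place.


Step 1: Convert time to seconds: 0.8 hr * 3600 = 2880.0 s
Step 2: Total = flux * area * time_s
Step 3: Total = 6.6 * 0.038 * 2880.0
Step 4: Total = 722.3 umol

722.3


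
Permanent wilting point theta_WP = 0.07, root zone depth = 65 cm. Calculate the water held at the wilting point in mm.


Step 1: Water (mm) = theta_WP * depth * 10
Step 2: Water = 0.07 * 65 * 10
Step 3: Water = 45.5 mm

45.5


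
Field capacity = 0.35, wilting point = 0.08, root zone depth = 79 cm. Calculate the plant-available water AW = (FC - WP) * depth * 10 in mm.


Step 1: Available water = (FC - WP) * depth * 10
Step 2: AW = (0.35 - 0.08) * 79 * 10
Step 3: AW = 0.27 * 79 * 10
Step 4: AW = 213.3 mm

213.3


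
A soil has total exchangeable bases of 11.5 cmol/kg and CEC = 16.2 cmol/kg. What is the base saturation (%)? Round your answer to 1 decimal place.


Step 1: BS = 100 * (sum of bases) / CEC
Step 2: BS = 100 * 11.5 / 16.2
Step 3: BS = 71.0%

71.0


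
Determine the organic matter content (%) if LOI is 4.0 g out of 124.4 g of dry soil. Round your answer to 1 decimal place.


Step 1: OM% = 100 * LOI / sample mass
Step 2: OM = 100 * 4.0 / 124.4
Step 3: OM = 3.2%

3.2


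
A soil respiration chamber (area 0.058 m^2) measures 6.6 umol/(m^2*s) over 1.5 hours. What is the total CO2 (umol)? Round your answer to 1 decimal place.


Step 1: Convert time to seconds: 1.5 hr * 3600 = 5400.0 s
Step 2: Total = flux * area * time_s
Step 3: Total = 6.6 * 0.058 * 5400.0
Step 4: Total = 2067.1 umol

2067.1


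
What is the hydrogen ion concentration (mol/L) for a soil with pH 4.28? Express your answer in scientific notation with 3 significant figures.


Step 1: [H+] = 10^(-pH)
Step 2: [H+] = 10^(-4.28)
Step 3: [H+] = 5.25e-05 mol/L

5.25e-05


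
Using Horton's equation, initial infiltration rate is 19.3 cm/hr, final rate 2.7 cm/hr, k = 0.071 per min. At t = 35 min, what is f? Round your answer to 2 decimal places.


Step 1: f = fc + (f0 - fc) * exp(-k * t)
Step 2: exp(-0.071 * 35) = 0.083326
Step 3: f = 2.7 + (19.3 - 2.7) * 0.083326
Step 4: f = 2.7 + 16.6 * 0.083326
Step 5: f = 4.08 cm/hr

4.08


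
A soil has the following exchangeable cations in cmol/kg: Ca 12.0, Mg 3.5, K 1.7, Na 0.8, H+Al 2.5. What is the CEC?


Step 1: CEC = Ca + Mg + K + Na + (H+Al)
Step 2: CEC = 12.0 + 3.5 + 1.7 + 0.8 + 2.5
Step 3: CEC = 20.5 cmol/kg

20.5


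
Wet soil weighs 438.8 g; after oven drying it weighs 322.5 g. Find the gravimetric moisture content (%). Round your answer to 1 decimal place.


Step 1: Water mass = wet - dry = 438.8 - 322.5 = 116.3 g
Step 2: w = 100 * water mass / dry mass
Step 3: w = 100 * 116.3 / 322.5 = 36.1%

36.1


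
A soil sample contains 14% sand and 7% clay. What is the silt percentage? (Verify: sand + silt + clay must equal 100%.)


Step 1: sand + silt + clay = 100%
Step 2: silt = 100 - sand - clay
Step 3: silt = 100 - 14 - 7
Step 4: silt = 79%

79


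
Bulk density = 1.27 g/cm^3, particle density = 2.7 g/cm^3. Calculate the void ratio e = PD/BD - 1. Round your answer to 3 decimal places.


Step 1: e = PD / BD - 1
Step 2: e = 2.7 / 1.27 - 1
Step 3: e = 2.12598 - 1
Step 4: e = 1.126

1.126


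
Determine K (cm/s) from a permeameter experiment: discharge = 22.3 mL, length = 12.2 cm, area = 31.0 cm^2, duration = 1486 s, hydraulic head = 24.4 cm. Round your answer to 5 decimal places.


Step 1: K = Q * L / (A * t * h)
Step 2: Numerator = 22.3 * 12.2 = 272.06
Step 3: Denominator = 31.0 * 1486 * 24.4 = 1124010.4
Step 4: K = 272.06 / 1124010.4 = 0.00024 cm/s

0.00024


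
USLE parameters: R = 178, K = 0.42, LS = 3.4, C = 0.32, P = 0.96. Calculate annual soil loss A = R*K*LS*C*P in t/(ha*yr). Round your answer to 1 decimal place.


Step 1: A = R * K * LS * C * P
Step 2: R * K = 178 * 0.42 = 74.76
Step 3: (R*K) * LS = 74.76 * 3.4 = 254.184
Step 4: * C * P = 254.184 * 0.32 * 0.96 = 78.1
Step 5: A = 78.1 t/(ha*yr)

78.1


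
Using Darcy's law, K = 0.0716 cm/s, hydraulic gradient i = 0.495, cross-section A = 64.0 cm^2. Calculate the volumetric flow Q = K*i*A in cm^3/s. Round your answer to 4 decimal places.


Step 1: Apply Darcy's law: Q = K * i * A
Step 2: Q = 0.0716 * 0.495 * 64.0
Step 3: Q = 2.2683 cm^3/s

2.2683


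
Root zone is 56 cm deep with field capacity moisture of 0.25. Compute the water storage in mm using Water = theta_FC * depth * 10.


Step 1: Water (mm) = theta_FC * depth (cm) * 10
Step 2: Water = 0.25 * 56 * 10
Step 3: Water = 140.0 mm

140.0


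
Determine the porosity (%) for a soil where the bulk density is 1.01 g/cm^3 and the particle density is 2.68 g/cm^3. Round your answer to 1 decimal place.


Step 1: Formula: n = 100 * (1 - BD / PD)
Step 2: n = 100 * (1 - 1.01 / 2.68)
Step 3: n = 100 * (1 - 0.37687)
Step 4: n = 62.3%

62.3


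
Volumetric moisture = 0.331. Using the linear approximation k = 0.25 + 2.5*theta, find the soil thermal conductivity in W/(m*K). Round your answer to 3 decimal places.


Step 1: k = 0.25 + 2.5 * theta
Step 2: k = 0.25 + 2.5 * 0.331
Step 3: k = 0.25 + 0.828
Step 4: k = 1.078 W/(m*K)

1.078


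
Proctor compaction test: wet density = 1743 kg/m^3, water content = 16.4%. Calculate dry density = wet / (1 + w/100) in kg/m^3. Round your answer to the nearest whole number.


Step 1: Dry density = wet density / (1 + w/100)
Step 2: Dry density = 1743 / (1 + 16.4/100)
Step 3: Dry density = 1743 / 1.164
Step 4: Dry density = 1497 kg/m^3

1497


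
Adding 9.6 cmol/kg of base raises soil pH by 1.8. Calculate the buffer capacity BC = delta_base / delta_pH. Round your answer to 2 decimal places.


Step 1: BC = change in base / change in pH
Step 2: BC = 9.6 / 1.8
Step 3: BC = 5.33 cmol/(kg*pH unit)

5.33


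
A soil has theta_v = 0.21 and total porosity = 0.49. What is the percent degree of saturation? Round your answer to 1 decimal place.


Step 1: S = 100 * theta_v / n
Step 2: S = 100 * 0.21 / 0.49
Step 3: S = 42.9%

42.9


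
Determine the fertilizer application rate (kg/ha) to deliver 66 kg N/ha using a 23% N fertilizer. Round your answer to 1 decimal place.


Step 1: Fertilizer rate = target N / (N content / 100)
Step 2: Rate = 66 / (23 / 100)
Step 3: Rate = 66 / 0.23
Step 4: Rate = 287.0 kg/ha

287.0


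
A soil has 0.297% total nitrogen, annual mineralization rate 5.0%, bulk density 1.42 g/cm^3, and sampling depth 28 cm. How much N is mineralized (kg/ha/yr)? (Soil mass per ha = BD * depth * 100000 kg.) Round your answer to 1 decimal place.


Step 1: Soil mass per ha = BD * depth * 100000 = 1.42 * 28 * 100000 = 3976000 kg
Step 2: Total N pool = soil mass * N%/100 = 3976000 * 0.297/100 = 11808.72 kg/ha
Step 3: N mineralized = N pool * rate%/100 = 11808.72 * 5.0/100 = 590.4 kg/ha/yr

590.4


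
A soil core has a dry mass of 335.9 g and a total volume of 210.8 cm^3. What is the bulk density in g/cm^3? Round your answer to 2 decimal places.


Step 1: Identify the formula: BD = dry mass / volume
Step 2: Substitute values: BD = 335.9 / 210.8
Step 3: BD = 1.59 g/cm^3

1.59


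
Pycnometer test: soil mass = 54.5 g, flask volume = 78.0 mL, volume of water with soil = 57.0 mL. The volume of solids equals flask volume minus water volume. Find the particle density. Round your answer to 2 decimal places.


Step 1: Volume of solids = flask volume - water volume with soil
Step 2: V_solids = 78.0 - 57.0 = 21.0 mL
Step 3: Particle density = mass / V_solids = 54.5 / 21.0 = 2.6 g/cm^3

2.6


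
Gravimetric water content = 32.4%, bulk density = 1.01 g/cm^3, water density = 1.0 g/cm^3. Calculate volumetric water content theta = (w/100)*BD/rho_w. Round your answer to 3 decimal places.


Step 1: theta = (w / 100) * BD / rho_w
Step 2: theta = (32.4 / 100) * 1.01 / 1.0
Step 3: theta = 0.324 * 1.01
Step 4: theta = 0.327

0.327


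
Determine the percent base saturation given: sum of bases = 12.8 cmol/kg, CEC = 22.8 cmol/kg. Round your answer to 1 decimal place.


Step 1: BS = 100 * (sum of bases) / CEC
Step 2: BS = 100 * 12.8 / 22.8
Step 3: BS = 56.1%

56.1


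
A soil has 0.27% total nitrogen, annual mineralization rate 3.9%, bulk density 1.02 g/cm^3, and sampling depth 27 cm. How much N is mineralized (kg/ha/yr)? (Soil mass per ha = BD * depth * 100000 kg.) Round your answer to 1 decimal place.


Step 1: Soil mass per ha = BD * depth * 100000 = 1.02 * 27 * 100000 = 2754000 kg
Step 2: Total N pool = soil mass * N%/100 = 2754000 * 0.27/100 = 7435.8 kg/ha
Step 3: N mineralized = N pool * rate%/100 = 7435.8 * 3.9/100 = 290.0 kg/ha/yr

290.0


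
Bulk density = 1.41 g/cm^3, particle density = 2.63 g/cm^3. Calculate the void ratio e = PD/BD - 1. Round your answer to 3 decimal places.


Step 1: e = PD / BD - 1
Step 2: e = 2.63 / 1.41 - 1
Step 3: e = 1.86525 - 1
Step 4: e = 0.865

0.865


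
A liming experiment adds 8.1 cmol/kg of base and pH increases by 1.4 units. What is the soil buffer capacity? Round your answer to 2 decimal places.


Step 1: BC = change in base / change in pH
Step 2: BC = 8.1 / 1.4
Step 3: BC = 5.79 cmol/(kg*pH unit)

5.79


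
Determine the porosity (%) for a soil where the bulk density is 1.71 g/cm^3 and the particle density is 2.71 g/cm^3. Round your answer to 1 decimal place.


Step 1: Formula: n = 100 * (1 - BD / PD)
Step 2: n = 100 * (1 - 1.71 / 2.71)
Step 3: n = 100 * (1 - 0.631)
Step 4: n = 36.9%

36.9


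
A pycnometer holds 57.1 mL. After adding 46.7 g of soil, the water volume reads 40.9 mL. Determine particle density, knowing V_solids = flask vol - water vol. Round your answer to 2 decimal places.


Step 1: Volume of solids = flask volume - water volume with soil
Step 2: V_solids = 57.1 - 40.9 = 16.2 mL
Step 3: Particle density = mass / V_solids = 46.7 / 16.2 = 2.88 g/cm^3

2.88


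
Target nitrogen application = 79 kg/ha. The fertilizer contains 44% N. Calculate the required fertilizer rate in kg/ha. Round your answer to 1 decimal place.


Step 1: Fertilizer rate = target N / (N content / 100)
Step 2: Rate = 79 / (44 / 100)
Step 3: Rate = 79 / 0.44
Step 4: Rate = 179.5 kg/ha

179.5


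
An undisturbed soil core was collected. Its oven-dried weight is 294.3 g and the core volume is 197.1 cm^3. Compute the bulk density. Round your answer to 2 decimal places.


Step 1: Identify the formula: BD = dry mass / volume
Step 2: Substitute values: BD = 294.3 / 197.1
Step 3: BD = 1.49 g/cm^3

1.49


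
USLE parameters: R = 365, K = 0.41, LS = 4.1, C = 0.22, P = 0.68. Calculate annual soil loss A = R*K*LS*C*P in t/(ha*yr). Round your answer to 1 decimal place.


Step 1: A = R * K * LS * C * P
Step 2: R * K = 365 * 0.41 = 149.65
Step 3: (R*K) * LS = 149.65 * 4.1 = 613.565
Step 4: * C * P = 613.565 * 0.22 * 0.68 = 91.8
Step 5: A = 91.8 t/(ha*yr)

91.8


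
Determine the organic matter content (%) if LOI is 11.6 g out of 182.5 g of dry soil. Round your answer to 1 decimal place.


Step 1: OM% = 100 * LOI / sample mass
Step 2: OM = 100 * 11.6 / 182.5
Step 3: OM = 6.4%

6.4


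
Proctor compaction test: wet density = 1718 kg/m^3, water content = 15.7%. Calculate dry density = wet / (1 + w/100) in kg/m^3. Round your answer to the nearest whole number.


Step 1: Dry density = wet density / (1 + w/100)
Step 2: Dry density = 1718 / (1 + 15.7/100)
Step 3: Dry density = 1718 / 1.157
Step 4: Dry density = 1485 kg/m^3

1485


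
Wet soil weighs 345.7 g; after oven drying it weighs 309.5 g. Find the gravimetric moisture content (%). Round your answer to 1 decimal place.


Step 1: Water mass = wet - dry = 345.7 - 309.5 = 36.2 g
Step 2: w = 100 * water mass / dry mass
Step 3: w = 100 * 36.2 / 309.5 = 11.7%

11.7


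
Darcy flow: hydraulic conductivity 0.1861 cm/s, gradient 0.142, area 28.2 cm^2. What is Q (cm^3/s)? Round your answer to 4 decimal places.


Step 1: Apply Darcy's law: Q = K * i * A
Step 2: Q = 0.1861 * 0.142 * 28.2
Step 3: Q = 0.7452 cm^3/s

0.7452


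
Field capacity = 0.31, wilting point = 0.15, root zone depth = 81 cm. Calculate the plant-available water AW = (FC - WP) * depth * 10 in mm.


Step 1: Available water = (FC - WP) * depth * 10
Step 2: AW = (0.31 - 0.15) * 81 * 10
Step 3: AW = 0.16 * 81 * 10
Step 4: AW = 129.6 mm

129.6


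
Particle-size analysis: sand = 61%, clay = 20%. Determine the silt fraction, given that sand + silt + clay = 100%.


Step 1: sand + silt + clay = 100%
Step 2: silt = 100 - sand - clay
Step 3: silt = 100 - 61 - 20
Step 4: silt = 19%

19


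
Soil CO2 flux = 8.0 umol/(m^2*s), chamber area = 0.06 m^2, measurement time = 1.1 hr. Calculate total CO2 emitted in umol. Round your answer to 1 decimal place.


Step 1: Convert time to seconds: 1.1 hr * 3600 = 3960.0 s
Step 2: Total = flux * area * time_s
Step 3: Total = 8.0 * 0.06 * 3960.0
Step 4: Total = 1900.8 umol

1900.8


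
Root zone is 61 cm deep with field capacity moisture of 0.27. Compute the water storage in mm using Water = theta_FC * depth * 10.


Step 1: Water (mm) = theta_FC * depth (cm) * 10
Step 2: Water = 0.27 * 61 * 10
Step 3: Water = 164.7 mm

164.7


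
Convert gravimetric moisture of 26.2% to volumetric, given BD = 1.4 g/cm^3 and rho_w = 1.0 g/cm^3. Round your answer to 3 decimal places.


Step 1: theta = (w / 100) * BD / rho_w
Step 2: theta = (26.2 / 100) * 1.4 / 1.0
Step 3: theta = 0.262 * 1.4
Step 4: theta = 0.367

0.367


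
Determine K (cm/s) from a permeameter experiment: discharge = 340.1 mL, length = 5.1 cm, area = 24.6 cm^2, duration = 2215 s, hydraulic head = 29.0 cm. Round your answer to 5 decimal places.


Step 1: K = Q * L / (A * t * h)
Step 2: Numerator = 340.1 * 5.1 = 1734.51
Step 3: Denominator = 24.6 * 2215 * 29.0 = 1580181.0
Step 4: K = 1734.51 / 1580181.0 = 0.0011 cm/s

0.0011


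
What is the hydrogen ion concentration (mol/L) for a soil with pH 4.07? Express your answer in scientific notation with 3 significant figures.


Step 1: [H+] = 10^(-pH)
Step 2: [H+] = 10^(-4.07)
Step 3: [H+] = 8.51e-05 mol/L

8.51e-05


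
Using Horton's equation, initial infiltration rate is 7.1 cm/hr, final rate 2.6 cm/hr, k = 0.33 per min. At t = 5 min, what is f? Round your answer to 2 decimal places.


Step 1: f = fc + (f0 - fc) * exp(-k * t)
Step 2: exp(-0.33 * 5) = 0.19205
Step 3: f = 2.6 + (7.1 - 2.6) * 0.19205
Step 4: f = 2.6 + 4.5 * 0.19205
Step 5: f = 3.46 cm/hr

3.46


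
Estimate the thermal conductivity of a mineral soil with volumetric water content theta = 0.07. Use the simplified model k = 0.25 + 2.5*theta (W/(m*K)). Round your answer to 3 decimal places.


Step 1: k = 0.25 + 2.5 * theta
Step 2: k = 0.25 + 2.5 * 0.07
Step 3: k = 0.25 + 0.175
Step 4: k = 0.425 W/(m*K)

0.425


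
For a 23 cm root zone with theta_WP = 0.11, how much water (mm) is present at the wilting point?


Step 1: Water (mm) = theta_WP * depth * 10
Step 2: Water = 0.11 * 23 * 10
Step 3: Water = 25.3 mm

25.3


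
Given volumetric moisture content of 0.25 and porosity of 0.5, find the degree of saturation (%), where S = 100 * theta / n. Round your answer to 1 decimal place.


Step 1: S = 100 * theta_v / n
Step 2: S = 100 * 0.25 / 0.5
Step 3: S = 50.0%

50.0


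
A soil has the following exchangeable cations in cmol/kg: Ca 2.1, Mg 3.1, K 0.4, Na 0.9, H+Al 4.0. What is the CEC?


Step 1: CEC = Ca + Mg + K + Na + (H+Al)
Step 2: CEC = 2.1 + 3.1 + 0.4 + 0.9 + 4.0
Step 3: CEC = 10.5 cmol/kg

10.5


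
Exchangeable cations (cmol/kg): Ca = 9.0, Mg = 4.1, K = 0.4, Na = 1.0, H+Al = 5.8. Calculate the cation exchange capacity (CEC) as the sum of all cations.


Step 1: CEC = Ca + Mg + K + Na + (H+Al)
Step 2: CEC = 9.0 + 4.1 + 0.4 + 1.0 + 5.8
Step 3: CEC = 20.3 cmol/kg

20.3


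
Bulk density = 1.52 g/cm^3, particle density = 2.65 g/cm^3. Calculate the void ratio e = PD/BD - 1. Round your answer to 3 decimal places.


Step 1: e = PD / BD - 1
Step 2: e = 2.65 / 1.52 - 1
Step 3: e = 1.74342 - 1
Step 4: e = 0.743

0.743


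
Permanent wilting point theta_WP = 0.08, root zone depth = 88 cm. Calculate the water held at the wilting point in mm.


Step 1: Water (mm) = theta_WP * depth * 10
Step 2: Water = 0.08 * 88 * 10
Step 3: Water = 70.4 mm

70.4


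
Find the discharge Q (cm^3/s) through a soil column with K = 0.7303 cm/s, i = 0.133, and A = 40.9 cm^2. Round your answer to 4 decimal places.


Step 1: Apply Darcy's law: Q = K * i * A
Step 2: Q = 0.7303 * 0.133 * 40.9
Step 3: Q = 3.9726 cm^3/s

3.9726


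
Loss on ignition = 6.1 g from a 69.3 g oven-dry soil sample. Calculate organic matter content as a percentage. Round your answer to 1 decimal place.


Step 1: OM% = 100 * LOI / sample mass
Step 2: OM = 100 * 6.1 / 69.3
Step 3: OM = 8.8%

8.8


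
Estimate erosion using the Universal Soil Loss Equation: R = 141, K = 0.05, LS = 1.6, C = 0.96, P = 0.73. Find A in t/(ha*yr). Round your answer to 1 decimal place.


Step 1: A = R * K * LS * C * P
Step 2: R * K = 141 * 0.05 = 7.05
Step 3: (R*K) * LS = 7.05 * 1.6 = 11.28
Step 4: * C * P = 11.28 * 0.96 * 0.73 = 7.9
Step 5: A = 7.9 t/(ha*yr)

7.9


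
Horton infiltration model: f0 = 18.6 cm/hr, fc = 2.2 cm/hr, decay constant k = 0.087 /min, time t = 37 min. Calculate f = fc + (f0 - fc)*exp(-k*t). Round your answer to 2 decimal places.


Step 1: f = fc + (f0 - fc) * exp(-k * t)
Step 2: exp(-0.087 * 37) = 0.039995
Step 3: f = 2.2 + (18.6 - 2.2) * 0.039995
Step 4: f = 2.2 + 16.4 * 0.039995
Step 5: f = 2.86 cm/hr

2.86


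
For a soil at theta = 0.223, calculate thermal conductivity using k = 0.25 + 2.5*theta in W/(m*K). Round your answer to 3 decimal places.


Step 1: k = 0.25 + 2.5 * theta
Step 2: k = 0.25 + 2.5 * 0.223
Step 3: k = 0.25 + 0.558
Step 4: k = 0.808 W/(m*K)

0.808


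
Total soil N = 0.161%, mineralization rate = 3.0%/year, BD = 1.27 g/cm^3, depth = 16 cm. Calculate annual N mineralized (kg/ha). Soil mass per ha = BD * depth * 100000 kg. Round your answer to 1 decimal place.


Step 1: Soil mass per ha = BD * depth * 100000 = 1.27 * 16 * 100000 = 2032000 kg
Step 2: Total N pool = soil mass * N%/100 = 2032000 * 0.161/100 = 3271.52 kg/ha
Step 3: N mineralized = N pool * rate%/100 = 3271.52 * 3.0/100 = 98.1 kg/ha/yr

98.1


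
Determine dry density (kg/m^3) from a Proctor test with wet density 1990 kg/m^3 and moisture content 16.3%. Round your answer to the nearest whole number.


Step 1: Dry density = wet density / (1 + w/100)
Step 2: Dry density = 1990 / (1 + 16.3/100)
Step 3: Dry density = 1990 / 1.163
Step 4: Dry density = 1711 kg/m^3

1711


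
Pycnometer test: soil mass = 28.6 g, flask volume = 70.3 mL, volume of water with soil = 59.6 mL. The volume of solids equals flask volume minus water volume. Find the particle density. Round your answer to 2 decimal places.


Step 1: Volume of solids = flask volume - water volume with soil
Step 2: V_solids = 70.3 - 59.6 = 10.7 mL
Step 3: Particle density = mass / V_solids = 28.6 / 10.7 = 2.67 g/cm^3

2.67


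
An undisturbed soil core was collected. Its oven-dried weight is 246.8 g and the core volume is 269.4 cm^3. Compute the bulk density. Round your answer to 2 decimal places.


Step 1: Identify the formula: BD = dry mass / volume
Step 2: Substitute values: BD = 246.8 / 269.4
Step 3: BD = 0.92 g/cm^3

0.92


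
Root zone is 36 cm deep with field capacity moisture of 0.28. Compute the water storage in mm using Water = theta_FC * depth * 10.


Step 1: Water (mm) = theta_FC * depth (cm) * 10
Step 2: Water = 0.28 * 36 * 10
Step 3: Water = 100.8 mm

100.8


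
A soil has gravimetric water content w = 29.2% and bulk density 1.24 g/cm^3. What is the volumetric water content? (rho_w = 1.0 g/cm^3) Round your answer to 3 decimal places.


Step 1: theta = (w / 100) * BD / rho_w
Step 2: theta = (29.2 / 100) * 1.24 / 1.0
Step 3: theta = 0.292 * 1.24
Step 4: theta = 0.362

0.362


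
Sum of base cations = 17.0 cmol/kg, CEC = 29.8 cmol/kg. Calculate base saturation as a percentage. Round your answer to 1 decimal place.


Step 1: BS = 100 * (sum of bases) / CEC
Step 2: BS = 100 * 17.0 / 29.8
Step 3: BS = 57.0%

57.0


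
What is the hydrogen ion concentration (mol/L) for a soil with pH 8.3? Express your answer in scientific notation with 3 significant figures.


Step 1: [H+] = 10^(-pH)
Step 2: [H+] = 10^(-8.3)
Step 3: [H+] = 5.01e-09 mol/L

5.01e-09


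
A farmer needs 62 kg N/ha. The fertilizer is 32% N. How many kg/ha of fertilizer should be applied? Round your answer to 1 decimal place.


Step 1: Fertilizer rate = target N / (N content / 100)
Step 2: Rate = 62 / (32 / 100)
Step 3: Rate = 62 / 0.32
Step 4: Rate = 193.8 kg/ha

193.8


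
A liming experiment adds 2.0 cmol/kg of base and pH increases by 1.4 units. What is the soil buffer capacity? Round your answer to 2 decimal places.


Step 1: BC = change in base / change in pH
Step 2: BC = 2.0 / 1.4
Step 3: BC = 1.43 cmol/(kg*pH unit)

1.43


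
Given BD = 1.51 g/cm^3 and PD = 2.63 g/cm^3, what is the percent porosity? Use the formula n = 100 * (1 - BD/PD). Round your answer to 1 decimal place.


Step 1: Formula: n = 100 * (1 - BD / PD)
Step 2: n = 100 * (1 - 1.51 / 2.63)
Step 3: n = 100 * (1 - 0.57414)
Step 4: n = 42.6%

42.6


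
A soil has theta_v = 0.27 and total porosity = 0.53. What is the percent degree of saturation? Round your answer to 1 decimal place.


Step 1: S = 100 * theta_v / n
Step 2: S = 100 * 0.27 / 0.53
Step 3: S = 50.9%

50.9


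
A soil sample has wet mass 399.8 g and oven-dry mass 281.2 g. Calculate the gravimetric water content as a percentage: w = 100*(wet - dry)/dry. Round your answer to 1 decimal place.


Step 1: Water mass = wet - dry = 399.8 - 281.2 = 118.6 g
Step 2: w = 100 * water mass / dry mass
Step 3: w = 100 * 118.6 / 281.2 = 42.2%

42.2


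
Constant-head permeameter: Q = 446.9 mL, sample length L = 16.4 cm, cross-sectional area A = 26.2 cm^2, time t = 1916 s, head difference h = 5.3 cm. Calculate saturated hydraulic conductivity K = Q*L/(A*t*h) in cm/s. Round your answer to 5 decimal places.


Step 1: K = Q * L / (A * t * h)
Step 2: Numerator = 446.9 * 16.4 = 7329.16
Step 3: Denominator = 26.2 * 1916 * 5.3 = 266055.76
Step 4: K = 7329.16 / 266055.76 = 0.02755 cm/s

0.02755


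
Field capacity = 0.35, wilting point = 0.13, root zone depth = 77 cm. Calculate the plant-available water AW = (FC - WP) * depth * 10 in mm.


Step 1: Available water = (FC - WP) * depth * 10
Step 2: AW = (0.35 - 0.13) * 77 * 10
Step 3: AW = 0.22 * 77 * 10
Step 4: AW = 169.4 mm

169.4


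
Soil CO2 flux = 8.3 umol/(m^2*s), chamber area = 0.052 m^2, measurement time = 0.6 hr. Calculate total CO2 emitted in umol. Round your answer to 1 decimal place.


Step 1: Convert time to seconds: 0.6 hr * 3600 = 2160.0 s
Step 2: Total = flux * area * time_s
Step 3: Total = 8.3 * 0.052 * 2160.0
Step 4: Total = 932.3 umol

932.3


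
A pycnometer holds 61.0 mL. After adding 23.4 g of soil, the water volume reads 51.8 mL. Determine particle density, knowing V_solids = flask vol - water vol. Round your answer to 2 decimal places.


Step 1: Volume of solids = flask volume - water volume with soil
Step 2: V_solids = 61.0 - 51.8 = 9.2 mL
Step 3: Particle density = mass / V_solids = 23.4 / 9.2 = 2.54 g/cm^3

2.54


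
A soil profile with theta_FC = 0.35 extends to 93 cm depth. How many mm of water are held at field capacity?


Step 1: Water (mm) = theta_FC * depth (cm) * 10
Step 2: Water = 0.35 * 93 * 10
Step 3: Water = 325.5 mm

325.5


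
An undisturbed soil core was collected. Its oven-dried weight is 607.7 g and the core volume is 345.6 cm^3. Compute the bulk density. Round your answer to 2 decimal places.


Step 1: Identify the formula: BD = dry mass / volume
Step 2: Substitute values: BD = 607.7 / 345.6
Step 3: BD = 1.76 g/cm^3

1.76


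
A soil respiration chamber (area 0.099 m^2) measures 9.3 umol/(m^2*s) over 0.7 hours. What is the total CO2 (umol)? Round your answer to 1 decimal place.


Step 1: Convert time to seconds: 0.7 hr * 3600 = 2520.0 s
Step 2: Total = flux * area * time_s
Step 3: Total = 9.3 * 0.099 * 2520.0
Step 4: Total = 2320.2 umol

2320.2


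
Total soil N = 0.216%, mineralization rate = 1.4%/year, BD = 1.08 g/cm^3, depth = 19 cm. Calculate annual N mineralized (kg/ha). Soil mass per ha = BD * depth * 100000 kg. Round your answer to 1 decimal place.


Step 1: Soil mass per ha = BD * depth * 100000 = 1.08 * 19 * 100000 = 2052000 kg
Step 2: Total N pool = soil mass * N%/100 = 2052000 * 0.216/100 = 4432.32 kg/ha
Step 3: N mineralized = N pool * rate%/100 = 4432.32 * 1.4/100 = 62.1 kg/ha/yr

62.1


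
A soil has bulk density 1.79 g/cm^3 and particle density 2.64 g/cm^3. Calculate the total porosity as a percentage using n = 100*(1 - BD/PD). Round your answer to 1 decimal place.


Step 1: Formula: n = 100 * (1 - BD / PD)
Step 2: n = 100 * (1 - 1.79 / 2.64)
Step 3: n = 100 * (1 - 0.67803)
Step 4: n = 32.2%

32.2


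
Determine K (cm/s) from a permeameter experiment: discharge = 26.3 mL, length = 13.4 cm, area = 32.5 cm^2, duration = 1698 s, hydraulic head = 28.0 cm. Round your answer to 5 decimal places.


Step 1: K = Q * L / (A * t * h)
Step 2: Numerator = 26.3 * 13.4 = 352.42
Step 3: Denominator = 32.5 * 1698 * 28.0 = 1545180.0
Step 4: K = 352.42 / 1545180.0 = 0.00023 cm/s

0.00023


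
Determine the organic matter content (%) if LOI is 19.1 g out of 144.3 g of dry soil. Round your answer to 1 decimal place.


Step 1: OM% = 100 * LOI / sample mass
Step 2: OM = 100 * 19.1 / 144.3
Step 3: OM = 13.2%

13.2


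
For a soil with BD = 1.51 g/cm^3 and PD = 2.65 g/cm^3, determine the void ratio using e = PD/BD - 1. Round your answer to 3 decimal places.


Step 1: e = PD / BD - 1
Step 2: e = 2.65 / 1.51 - 1
Step 3: e = 1.75497 - 1
Step 4: e = 0.755

0.755


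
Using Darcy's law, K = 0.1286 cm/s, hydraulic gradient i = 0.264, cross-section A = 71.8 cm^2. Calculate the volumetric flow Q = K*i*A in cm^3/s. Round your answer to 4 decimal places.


Step 1: Apply Darcy's law: Q = K * i * A
Step 2: Q = 0.1286 * 0.264 * 71.8
Step 3: Q = 2.4376 cm^3/s

2.4376


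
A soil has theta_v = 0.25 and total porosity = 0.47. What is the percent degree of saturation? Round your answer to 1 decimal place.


Step 1: S = 100 * theta_v / n
Step 2: S = 100 * 0.25 / 0.47
Step 3: S = 53.2%

53.2


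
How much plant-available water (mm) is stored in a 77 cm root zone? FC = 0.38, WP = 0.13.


Step 1: Available water = (FC - WP) * depth * 10
Step 2: AW = (0.38 - 0.13) * 77 * 10
Step 3: AW = 0.25 * 77 * 10
Step 4: AW = 192.5 mm

192.5


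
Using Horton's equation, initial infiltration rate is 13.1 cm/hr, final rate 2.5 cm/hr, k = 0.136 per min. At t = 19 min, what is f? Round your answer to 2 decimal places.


Step 1: f = fc + (f0 - fc) * exp(-k * t)
Step 2: exp(-0.136 * 19) = 0.075472
Step 3: f = 2.5 + (13.1 - 2.5) * 0.075472
Step 4: f = 2.5 + 10.6 * 0.075472
Step 5: f = 3.3 cm/hr

3.3


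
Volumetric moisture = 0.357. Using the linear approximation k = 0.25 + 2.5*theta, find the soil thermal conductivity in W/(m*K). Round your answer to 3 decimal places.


Step 1: k = 0.25 + 2.5 * theta
Step 2: k = 0.25 + 2.5 * 0.357
Step 3: k = 0.25 + 0.893
Step 4: k = 1.143 W/(m*K)

1.143


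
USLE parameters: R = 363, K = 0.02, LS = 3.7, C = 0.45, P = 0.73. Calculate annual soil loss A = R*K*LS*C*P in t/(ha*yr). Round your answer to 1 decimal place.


Step 1: A = R * K * LS * C * P
Step 2: R * K = 363 * 0.02 = 7.26
Step 3: (R*K) * LS = 7.26 * 3.7 = 26.862
Step 4: * C * P = 26.862 * 0.45 * 0.73 = 8.8
Step 5: A = 8.8 t/(ha*yr)

8.8


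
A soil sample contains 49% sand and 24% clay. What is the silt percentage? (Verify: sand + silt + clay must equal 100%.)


Step 1: sand + silt + clay = 100%
Step 2: silt = 100 - sand - clay
Step 3: silt = 100 - 49 - 24
Step 4: silt = 27%

27


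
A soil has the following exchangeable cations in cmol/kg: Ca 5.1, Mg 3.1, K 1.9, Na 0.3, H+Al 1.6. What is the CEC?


Step 1: CEC = Ca + Mg + K + Na + (H+Al)
Step 2: CEC = 5.1 + 3.1 + 1.9 + 0.3 + 1.6
Step 3: CEC = 12.0 cmol/kg

12.0


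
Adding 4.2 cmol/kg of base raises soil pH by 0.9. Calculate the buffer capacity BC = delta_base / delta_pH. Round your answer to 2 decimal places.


Step 1: BC = change in base / change in pH
Step 2: BC = 4.2 / 0.9
Step 3: BC = 4.67 cmol/(kg*pH unit)

4.67


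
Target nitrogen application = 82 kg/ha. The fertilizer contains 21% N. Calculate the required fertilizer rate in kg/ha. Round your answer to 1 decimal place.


Step 1: Fertilizer rate = target N / (N content / 100)
Step 2: Rate = 82 / (21 / 100)
Step 3: Rate = 82 / 0.21
Step 4: Rate = 390.5 kg/ha

390.5


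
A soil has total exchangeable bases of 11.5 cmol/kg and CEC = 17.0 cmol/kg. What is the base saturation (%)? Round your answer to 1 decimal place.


Step 1: BS = 100 * (sum of bases) / CEC
Step 2: BS = 100 * 11.5 / 17.0
Step 3: BS = 67.6%

67.6


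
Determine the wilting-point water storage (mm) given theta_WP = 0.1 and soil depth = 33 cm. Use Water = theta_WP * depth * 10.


Step 1: Water (mm) = theta_WP * depth * 10
Step 2: Water = 0.1 * 33 * 10
Step 3: Water = 33.0 mm

33.0


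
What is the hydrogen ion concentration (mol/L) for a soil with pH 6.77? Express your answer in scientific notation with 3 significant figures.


Step 1: [H+] = 10^(-pH)
Step 2: [H+] = 10^(-6.77)
Step 3: [H+] = 1.70e-07 mol/L

1.70e-07


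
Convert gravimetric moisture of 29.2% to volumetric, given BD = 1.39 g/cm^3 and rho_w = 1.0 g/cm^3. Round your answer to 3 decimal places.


Step 1: theta = (w / 100) * BD / rho_w
Step 2: theta = (29.2 / 100) * 1.39 / 1.0
Step 3: theta = 0.292 * 1.39
Step 4: theta = 0.406

0.406


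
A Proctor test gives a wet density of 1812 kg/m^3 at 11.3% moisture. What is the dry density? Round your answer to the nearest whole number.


Step 1: Dry density = wet density / (1 + w/100)
Step 2: Dry density = 1812 / (1 + 11.3/100)
Step 3: Dry density = 1812 / 1.113
Step 4: Dry density = 1628 kg/m^3

1628


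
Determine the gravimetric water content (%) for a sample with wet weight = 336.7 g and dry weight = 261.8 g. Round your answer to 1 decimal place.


Step 1: Water mass = wet - dry = 336.7 - 261.8 = 74.9 g
Step 2: w = 100 * water mass / dry mass
Step 3: w = 100 * 74.9 / 261.8 = 28.6%

28.6


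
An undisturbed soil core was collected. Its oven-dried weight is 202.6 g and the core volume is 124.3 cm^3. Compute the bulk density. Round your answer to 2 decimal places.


Step 1: Identify the formula: BD = dry mass / volume
Step 2: Substitute values: BD = 202.6 / 124.3
Step 3: BD = 1.63 g/cm^3

1.63


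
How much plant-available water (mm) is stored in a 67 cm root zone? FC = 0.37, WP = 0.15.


Step 1: Available water = (FC - WP) * depth * 10
Step 2: AW = (0.37 - 0.15) * 67 * 10
Step 3: AW = 0.22 * 67 * 10
Step 4: AW = 147.4 mm

147.4


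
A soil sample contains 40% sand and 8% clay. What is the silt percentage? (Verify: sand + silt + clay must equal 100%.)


Step 1: sand + silt + clay = 100%
Step 2: silt = 100 - sand - clay
Step 3: silt = 100 - 40 - 8
Step 4: silt = 52%

52


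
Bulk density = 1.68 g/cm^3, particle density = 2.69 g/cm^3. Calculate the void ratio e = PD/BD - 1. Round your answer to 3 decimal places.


Step 1: e = PD / BD - 1
Step 2: e = 2.69 / 1.68 - 1
Step 3: e = 1.60119 - 1
Step 4: e = 0.601

0.601


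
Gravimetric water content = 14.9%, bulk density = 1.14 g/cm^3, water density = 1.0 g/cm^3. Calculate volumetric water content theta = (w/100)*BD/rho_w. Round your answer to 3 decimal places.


Step 1: theta = (w / 100) * BD / rho_w
Step 2: theta = (14.9 / 100) * 1.14 / 1.0
Step 3: theta = 0.149 * 1.14
Step 4: theta = 0.17

0.17


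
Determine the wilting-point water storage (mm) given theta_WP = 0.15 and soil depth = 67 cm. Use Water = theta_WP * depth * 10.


Step 1: Water (mm) = theta_WP * depth * 10
Step 2: Water = 0.15 * 67 * 10
Step 3: Water = 100.5 mm

100.5


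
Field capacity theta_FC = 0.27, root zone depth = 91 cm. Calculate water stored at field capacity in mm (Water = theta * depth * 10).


Step 1: Water (mm) = theta_FC * depth (cm) * 10
Step 2: Water = 0.27 * 91 * 10
Step 3: Water = 245.7 mm

245.7


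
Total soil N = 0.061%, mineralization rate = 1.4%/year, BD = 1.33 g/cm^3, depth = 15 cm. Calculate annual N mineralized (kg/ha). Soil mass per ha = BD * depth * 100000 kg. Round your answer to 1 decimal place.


Step 1: Soil mass per ha = BD * depth * 100000 = 1.33 * 15 * 100000 = 1995000 kg
Step 2: Total N pool = soil mass * N%/100 = 1995000 * 0.061/100 = 1216.95 kg/ha
Step 3: N mineralized = N pool * rate%/100 = 1216.95 * 1.4/100 = 17.0 kg/ha/yr

17.0
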